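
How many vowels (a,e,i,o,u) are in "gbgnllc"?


Input: gbgnllc
Checking each character:
  'g' at position 0: consonant
  'b' at position 1: consonant
  'g' at position 2: consonant
  'n' at position 3: consonant
  'l' at position 4: consonant
  'l' at position 5: consonant
  'c' at position 6: consonant
Total vowels: 0

0


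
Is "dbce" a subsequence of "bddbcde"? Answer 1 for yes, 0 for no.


Check if "dbce" is a subsequence of "bddbcde"
Greedy scan:
  Position 0 ('b'): no match needed
  Position 1 ('d'): matches sub[0] = 'd'
  Position 2 ('d'): no match needed
  Position 3 ('b'): matches sub[1] = 'b'
  Position 4 ('c'): matches sub[2] = 'c'
  Position 5 ('d'): no match needed
  Position 6 ('e'): matches sub[3] = 'e'
All 4 characters matched => is a subsequence

1


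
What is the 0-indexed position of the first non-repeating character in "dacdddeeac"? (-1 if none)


Input: dacdddeeac
Character frequencies:
  'a': 2
  'c': 2
  'd': 4
  'e': 2
Scanning left to right for freq == 1:
  Position 0 ('d'): freq=4, skip
  Position 1 ('a'): freq=2, skip
  Position 2 ('c'): freq=2, skip
  Position 3 ('d'): freq=4, skip
  Position 4 ('d'): freq=4, skip
  Position 5 ('d'): freq=4, skip
  Position 6 ('e'): freq=2, skip
  Position 7 ('e'): freq=2, skip
  Position 8 ('a'): freq=2, skip
  Position 9 ('c'): freq=2, skip
  No unique character found => answer = -1

-1


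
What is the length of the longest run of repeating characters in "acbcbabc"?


Input: "acbcbabc"
Scanning for longest run:
  Position 1 ('c'): new char, reset run to 1
  Position 2 ('b'): new char, reset run to 1
  Position 3 ('c'): new char, reset run to 1
  Position 4 ('b'): new char, reset run to 1
  Position 5 ('a'): new char, reset run to 1
  Position 6 ('b'): new char, reset run to 1
  Position 7 ('c'): new char, reset run to 1
Longest run: 'a' with length 1

1


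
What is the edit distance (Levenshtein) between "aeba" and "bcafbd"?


Computing edit distance: "aeba" -> "bcafbd"
DP table:
           b    c    a    f    b    d
      0    1    2    3    4    5    6
  a   1    1    2    2    3    4    5
  e   2    2    2    3    3    4    5
  b   3    2    3    3    4    3    4
  a   4    3    3    3    4    4    4
Edit distance = dp[4][6] = 4

4


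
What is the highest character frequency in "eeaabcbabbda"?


Input: eeaabcbabbda
Character counts:
  'a': 4
  'b': 4
  'c': 1
  'd': 1
  'e': 2
Maximum frequency: 4

4


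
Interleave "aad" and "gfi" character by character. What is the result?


Interleaving "aad" and "gfi":
  Position 0: 'a' from first, 'g' from second => "ag"
  Position 1: 'a' from first, 'f' from second => "af"
  Position 2: 'd' from first, 'i' from second => "di"
Result: agafdi

agafdi


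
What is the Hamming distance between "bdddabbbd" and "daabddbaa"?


Comparing "bdddabbbd" and "daabddbaa" position by position:
  Position 0: 'b' vs 'd' => differ
  Position 1: 'd' vs 'a' => differ
  Position 2: 'd' vs 'a' => differ
  Position 3: 'd' vs 'b' => differ
  Position 4: 'a' vs 'd' => differ
  Position 5: 'b' vs 'd' => differ
  Position 6: 'b' vs 'b' => same
  Position 7: 'b' vs 'a' => differ
  Position 8: 'd' vs 'a' => differ
Total differences (Hamming distance): 8

8


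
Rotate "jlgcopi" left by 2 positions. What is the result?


Input: "jlgcopi", rotate left by 2
First 2 characters: "jl"
Remaining characters: "gcopi"
Concatenate remaining + first: "gcopi" + "jl" = "gcopijl"

gcopijl


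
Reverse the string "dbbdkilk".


Input: dbbdkilk
Reading characters right to left:
  Position 7: 'k'
  Position 6: 'l'
  Position 5: 'i'
  Position 4: 'k'
  Position 3: 'd'
  Position 2: 'b'
  Position 1: 'b'
  Position 0: 'd'
Reversed: klikdbbd

klikdbbd


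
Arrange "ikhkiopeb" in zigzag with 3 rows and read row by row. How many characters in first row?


Zigzag "ikhkiopeb" into 3 rows:
Placing characters:
  'i' => row 0
  'k' => row 1
  'h' => row 2
  'k' => row 1
  'i' => row 0
  'o' => row 1
  'p' => row 2
  'e' => row 1
  'b' => row 0
Rows:
  Row 0: "iib"
  Row 1: "kkoe"
  Row 2: "hp"
First row length: 3

3


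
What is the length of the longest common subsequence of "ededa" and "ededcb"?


LCS of "ededa" and "ededcb"
DP table:
           e    d    e    d    c    b
      0    0    0    0    0    0    0
  e   0    1    1    1    1    1    1
  d   0    1    2    2    2    2    2
  e   0    1    2    3    3    3    3
  d   0    1    2    3    4    4    4
  a   0    1    2    3    4    4    4
LCS length = dp[5][6] = 4

4


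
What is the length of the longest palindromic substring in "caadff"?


Input: "caadff"
Checking substrings for palindromes:
  [1:3] "aa" (len 2) => palindrome
  [4:6] "ff" (len 2) => palindrome
Longest palindromic substring: "aa" with length 2

2


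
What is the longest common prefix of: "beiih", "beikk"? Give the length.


Words: beiih, beikk
  Position 0: all 'b' => match
  Position 1: all 'e' => match
  Position 2: all 'i' => match
  Position 3: ('i', 'k') => mismatch, stop
LCP = "bei" (length 3)

3


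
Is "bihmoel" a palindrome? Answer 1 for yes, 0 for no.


Input: bihmoel
Reversed: leomhib
  Compare pos 0 ('b') with pos 6 ('l'): MISMATCH
  Compare pos 1 ('i') with pos 5 ('e'): MISMATCH
  Compare pos 2 ('h') with pos 4 ('o'): MISMATCH
Result: not a palindrome

0


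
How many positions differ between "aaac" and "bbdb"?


Comparing "aaac" and "bbdb" position by position:
  Position 0: 'a' vs 'b' => DIFFER
  Position 1: 'a' vs 'b' => DIFFER
  Position 2: 'a' vs 'd' => DIFFER
  Position 3: 'c' vs 'b' => DIFFER
Positions that differ: 4

4


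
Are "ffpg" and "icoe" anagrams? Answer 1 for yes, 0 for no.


Strings: "ffpg", "icoe"
Sorted first:  ffgp
Sorted second: ceio
Differ at position 0: 'f' vs 'c' => not anagrams

0


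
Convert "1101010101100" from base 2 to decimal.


Input: "1101010101100" in base 2
Positional expansion:
  Digit '1' (value 1) x 2^12 = 4096
  Digit '1' (value 1) x 2^11 = 2048
  Digit '0' (value 0) x 2^10 = 0
  Digit '1' (value 1) x 2^9 = 512
  Digit '0' (value 0) x 2^8 = 0
  Digit '1' (value 1) x 2^7 = 128
  Digit '0' (value 0) x 2^6 = 0
  Digit '1' (value 1) x 2^5 = 32
  Digit '0' (value 0) x 2^4 = 0
  Digit '1' (value 1) x 2^3 = 8
  Digit '1' (value 1) x 2^2 = 4
  Digit '0' (value 0) x 2^1 = 0
  Digit '0' (value 0) x 2^0 = 0
Sum = 6828

6828


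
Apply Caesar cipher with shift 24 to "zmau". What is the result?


Caesar cipher: shift "zmau" by 24
  'z' (pos 25) + 24 = pos 23 = 'x'
  'm' (pos 12) + 24 = pos 10 = 'k'
  'a' (pos 0) + 24 = pos 24 = 'y'
  'u' (pos 20) + 24 = pos 18 = 's'
Result: xkys

xkys


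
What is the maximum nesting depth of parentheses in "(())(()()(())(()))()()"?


Input: "(())(()()(())(()))()()"
Tracking depth:
  Position 0 '(': depth becomes 1
  Position 1 '(': depth becomes 2
  Position 2 ')': depth becomes 1
  Position 3 ')': depth becomes 0
  Position 4 '(': depth becomes 1
  Position 5 '(': depth becomes 2
  Position 6 ')': depth becomes 1
  Position 7 '(': depth becomes 2
  Position 8 ')': depth becomes 1
  Position 9 '(': depth becomes 2
  Position 10 '(': depth becomes 3
  Position 11 ')': depth becomes 2
  Position 12 ')': depth becomes 1
  Position 13 '(': depth becomes 2
  Position 14 '(': depth becomes 3
  Position 15 ')': depth becomes 2
  Position 16 ')': depth becomes 1
  Position 17 ')': depth becomes 0
  Position 18 '(': depth becomes 1
  Position 19 ')': depth becomes 0
  Position 20 '(': depth becomes 1
  Position 21 ')': depth becomes 0
Maximum depth reached: 3

3


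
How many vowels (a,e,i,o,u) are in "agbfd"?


Input: agbfd
Checking each character:
  'a' at position 0: vowel (running total: 1)
  'g' at position 1: consonant
  'b' at position 2: consonant
  'f' at position 3: consonant
  'd' at position 4: consonant
Total vowels: 1

1


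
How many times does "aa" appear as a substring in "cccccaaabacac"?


Searching for "aa" in "cccccaaabacac"
Scanning each position:
  Position 0: "cc" => no
  Position 1: "cc" => no
  Position 2: "cc" => no
  Position 3: "cc" => no
  Position 4: "ca" => no
  Position 5: "aa" => MATCH
  Position 6: "aa" => MATCH
  Position 7: "ab" => no
  Position 8: "ba" => no
  Position 9: "ac" => no
  Position 10: "ca" => no
  Position 11: "ac" => no
Total occurrences: 2

2


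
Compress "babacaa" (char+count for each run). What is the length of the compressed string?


Input: babacaa
Runs:
  'b' x 1 => "b1"
  'a' x 1 => "a1"
  'b' x 1 => "b1"
  'a' x 1 => "a1"
  'c' x 1 => "c1"
  'a' x 2 => "a2"
Compressed: "b1a1b1a1c1a2"
Compressed length: 12

12


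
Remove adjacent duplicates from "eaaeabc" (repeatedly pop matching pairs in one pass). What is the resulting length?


Input: eaaeabc
Stack-based adjacent duplicate removal:
  Read 'e': push. Stack: e
  Read 'a': push. Stack: ea
  Read 'a': matches stack top 'a' => pop. Stack: e
  Read 'e': matches stack top 'e' => pop. Stack: (empty)
  Read 'a': push. Stack: a
  Read 'b': push. Stack: ab
  Read 'c': push. Stack: abc
Final stack: "abc" (length 3)

3


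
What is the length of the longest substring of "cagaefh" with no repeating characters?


Input: "cagaefh"
Sliding window (track last position of each char):
  Position 0 ('c'): window [0,0] length 1 -- new best
  Position 1 ('a'): window [0,1] length 2 -- new best
  Position 2 ('g'): window [0,2] length 3 -- new best
  Position 3 ('a'): repeat (last at 1), move window start to 2
  Position 3 ('a'): window [2,3] length 2
  Position 4 ('e'): window [2,4] length 3
  Position 5 ('f'): window [2,5] length 4 -- new best
  Position 6 ('h'): window [2,6] length 5 -- new best
Longest substring with no repeats: "gaefh" with length 5

5


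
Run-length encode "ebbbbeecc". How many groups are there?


Input: ebbbbeecc
Scanning for consecutive runs:
  Group 1: 'e' x 1 (positions 0-0)
  Group 2: 'b' x 4 (positions 1-4)
  Group 3: 'e' x 2 (positions 5-6)
  Group 4: 'c' x 2 (positions 7-8)
Total groups: 4

4


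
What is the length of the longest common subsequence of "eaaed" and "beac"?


LCS of "eaaed" and "beac"
DP table:
           b    e    a    c
      0    0    0    0    0
  e   0    0    1    1    1
  a   0    0    1    2    2
  a   0    0    1    2    2
  e   0    0    1    2    2
  d   0    0    1    2    2
LCS length = dp[5][4] = 2

2


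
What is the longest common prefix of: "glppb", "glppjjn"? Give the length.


Words: glppb, glppjjn
  Position 0: all 'g' => match
  Position 1: all 'l' => match
  Position 2: all 'p' => match
  Position 3: all 'p' => match
  Position 4: ('b', 'j') => mismatch, stop
LCP = "glpp" (length 4)

4


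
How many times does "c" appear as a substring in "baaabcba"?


Searching for "c" in "baaabcba"
Scanning each position:
  Position 0: "b" => no
  Position 1: "a" => no
  Position 2: "a" => no
  Position 3: "a" => no
  Position 4: "b" => no
  Position 5: "c" => MATCH
  Position 6: "b" => no
  Position 7: "a" => no
Total occurrences: 1

1


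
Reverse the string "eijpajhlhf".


Input: eijpajhlhf
Reading characters right to left:
  Position 9: 'f'
  Position 8: 'h'
  Position 7: 'l'
  Position 6: 'h'
  Position 5: 'j'
  Position 4: 'a'
  Position 3: 'p'
  Position 2: 'j'
  Position 1: 'i'
  Position 0: 'e'
Reversed: fhlhjapjie

fhlhjapjie


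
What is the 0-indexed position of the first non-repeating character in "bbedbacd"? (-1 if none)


Input: bbedbacd
Character frequencies:
  'a': 1
  'b': 3
  'c': 1
  'd': 2
  'e': 1
Scanning left to right for freq == 1:
  Position 0 ('b'): freq=3, skip
  Position 1 ('b'): freq=3, skip
  Position 2 ('e'): unique! => answer = 2

2


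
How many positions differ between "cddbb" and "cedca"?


Comparing "cddbb" and "cedca" position by position:
  Position 0: 'c' vs 'c' => same
  Position 1: 'd' vs 'e' => DIFFER
  Position 2: 'd' vs 'd' => same
  Position 3: 'b' vs 'c' => DIFFER
  Position 4: 'b' vs 'a' => DIFFER
Positions that differ: 3

3


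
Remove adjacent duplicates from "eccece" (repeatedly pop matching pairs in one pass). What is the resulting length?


Input: eccece
Stack-based adjacent duplicate removal:
  Read 'e': push. Stack: e
  Read 'c': push. Stack: ec
  Read 'c': matches stack top 'c' => pop. Stack: e
  Read 'e': matches stack top 'e' => pop. Stack: (empty)
  Read 'c': push. Stack: c
  Read 'e': push. Stack: ce
Final stack: "ce" (length 2)

2


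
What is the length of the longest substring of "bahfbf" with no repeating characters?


Input: "bahfbf"
Sliding window (track last position of each char):
  Position 0 ('b'): window [0,0] length 1 -- new best
  Position 1 ('a'): window [0,1] length 2 -- new best
  Position 2 ('h'): window [0,2] length 3 -- new best
  Position 3 ('f'): window [0,3] length 4 -- new best
  Position 4 ('b'): repeat (last at 0), move window start to 1
  Position 4 ('b'): window [1,4] length 4
  Position 5 ('f'): repeat (last at 3), move window start to 4
  Position 5 ('f'): window [4,5] length 2
Longest substring with no repeats: "bahf" with length 4

4


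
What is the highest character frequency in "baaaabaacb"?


Input: baaaabaacb
Character counts:
  'a': 6
  'b': 3
  'c': 1
Maximum frequency: 6

6


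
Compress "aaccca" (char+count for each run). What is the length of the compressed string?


Input: aaccca
Runs:
  'a' x 2 => "a2"
  'c' x 3 => "c3"
  'a' x 1 => "a1"
Compressed: "a2c3a1"
Compressed length: 6

6


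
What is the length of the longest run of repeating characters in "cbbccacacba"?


Input: "cbbccacacba"
Scanning for longest run:
  Position 1 ('b'): new char, reset run to 1
  Position 2 ('b'): continues run of 'b', length=2
  Position 3 ('c'): new char, reset run to 1
  Position 4 ('c'): continues run of 'c', length=2
  Position 5 ('a'): new char, reset run to 1
  Position 6 ('c'): new char, reset run to 1
  Position 7 ('a'): new char, reset run to 1
  Position 8 ('c'): new char, reset run to 1
  Position 9 ('b'): new char, reset run to 1
  Position 10 ('a'): new char, reset run to 1
Longest run: 'b' with length 2

2


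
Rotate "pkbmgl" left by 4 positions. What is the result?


Input: "pkbmgl", rotate left by 4
First 4 characters: "pkbm"
Remaining characters: "gl"
Concatenate remaining + first: "gl" + "pkbm" = "glpkbm"

glpkbm


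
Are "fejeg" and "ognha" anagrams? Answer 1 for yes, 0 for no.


Strings: "fejeg", "ognha"
Sorted first:  eefgj
Sorted second: aghno
Differ at position 0: 'e' vs 'a' => not anagrams

0


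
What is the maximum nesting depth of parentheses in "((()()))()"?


Input: "((()()))()"
Tracking depth:
  Position 0 '(': depth becomes 1
  Position 1 '(': depth becomes 2
  Position 2 '(': depth becomes 3
  Position 3 ')': depth becomes 2
  Position 4 '(': depth becomes 3
  Position 5 ')': depth becomes 2
  Position 6 ')': depth becomes 1
  Position 7 ')': depth becomes 0
  Position 8 '(': depth becomes 1
  Position 9 ')': depth becomes 0
Maximum depth reached: 3

3


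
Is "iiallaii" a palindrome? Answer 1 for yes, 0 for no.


Input: iiallaii
Reversed: iiallaii
  Compare pos 0 ('i') with pos 7 ('i'): match
  Compare pos 1 ('i') with pos 6 ('i'): match
  Compare pos 2 ('a') with pos 5 ('a'): match
  Compare pos 3 ('l') with pos 4 ('l'): match
Result: palindrome

1


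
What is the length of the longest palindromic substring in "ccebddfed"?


Input: "ccebddfed"
Checking substrings for palindromes:
  [0:2] "cc" (len 2) => palindrome
  [4:6] "dd" (len 2) => palindrome
Longest palindromic substring: "cc" with length 2

2


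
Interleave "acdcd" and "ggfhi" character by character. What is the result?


Interleaving "acdcd" and "ggfhi":
  Position 0: 'a' from first, 'g' from second => "ag"
  Position 1: 'c' from first, 'g' from second => "cg"
  Position 2: 'd' from first, 'f' from second => "df"
  Position 3: 'c' from first, 'h' from second => "ch"
  Position 4: 'd' from first, 'i' from second => "di"
Result: agcgdfchdi

agcgdfchdi


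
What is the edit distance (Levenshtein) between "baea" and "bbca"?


Computing edit distance: "baea" -> "bbca"
DP table:
           b    b    c    a
      0    1    2    3    4
  b   1    0    1    2    3
  a   2    1    1    2    2
  e   3    2    2    2    3
  a   4    3    3    3    2
Edit distance = dp[4][4] = 2

2


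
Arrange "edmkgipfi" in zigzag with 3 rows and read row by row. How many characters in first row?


Zigzag "edmkgipfi" into 3 rows:
Placing characters:
  'e' => row 0
  'd' => row 1
  'm' => row 2
  'k' => row 1
  'g' => row 0
  'i' => row 1
  'p' => row 2
  'f' => row 1
  'i' => row 0
Rows:
  Row 0: "egi"
  Row 1: "dkif"
  Row 2: "mp"
First row length: 3

3


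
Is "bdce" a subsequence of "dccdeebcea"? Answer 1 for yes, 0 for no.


Check if "bdce" is a subsequence of "dccdeebcea"
Greedy scan:
  Position 0 ('d'): no match needed
  Position 1 ('c'): no match needed
  Position 2 ('c'): no match needed
  Position 3 ('d'): no match needed
  Position 4 ('e'): no match needed
  Position 5 ('e'): no match needed
  Position 6 ('b'): matches sub[0] = 'b'
  Position 7 ('c'): no match needed
  Position 8 ('e'): no match needed
  Position 9 ('a'): no match needed
Only matched 1/4 characters => not a subsequence

0


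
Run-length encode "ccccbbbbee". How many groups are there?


Input: ccccbbbbee
Scanning for consecutive runs:
  Group 1: 'c' x 4 (positions 0-3)
  Group 2: 'b' x 4 (positions 4-7)
  Group 3: 'e' x 2 (positions 8-9)
Total groups: 3

3


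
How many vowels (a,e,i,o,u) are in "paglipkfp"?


Input: paglipkfp
Checking each character:
  'p' at position 0: consonant
  'a' at position 1: vowel (running total: 1)
  'g' at position 2: consonant
  'l' at position 3: consonant
  'i' at position 4: vowel (running total: 2)
  'p' at position 5: consonant
  'k' at position 6: consonant
  'f' at position 7: consonant
  'p' at position 8: consonant
Total vowels: 2

2


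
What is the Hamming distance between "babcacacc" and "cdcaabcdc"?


Comparing "babcacacc" and "cdcaabcdc" position by position:
  Position 0: 'b' vs 'c' => differ
  Position 1: 'a' vs 'd' => differ
  Position 2: 'b' vs 'c' => differ
  Position 3: 'c' vs 'a' => differ
  Position 4: 'a' vs 'a' => same
  Position 5: 'c' vs 'b' => differ
  Position 6: 'a' vs 'c' => differ
  Position 7: 'c' vs 'd' => differ
  Position 8: 'c' vs 'c' => same
Total differences (Hamming distance): 7

7


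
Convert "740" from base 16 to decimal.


Input: "740" in base 16
Positional expansion:
  Digit '7' (value 7) x 16^2 = 1792
  Digit '4' (value 4) x 16^1 = 64
  Digit '0' (value 0) x 16^0 = 0
Sum = 1856

1856


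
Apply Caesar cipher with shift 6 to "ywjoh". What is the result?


Caesar cipher: shift "ywjoh" by 6
  'y' (pos 24) + 6 = pos 4 = 'e'
  'w' (pos 22) + 6 = pos 2 = 'c'
  'j' (pos 9) + 6 = pos 15 = 'p'
  'o' (pos 14) + 6 = pos 20 = 'u'
  'h' (pos 7) + 6 = pos 13 = 'n'
Result: ecpun

ecpun


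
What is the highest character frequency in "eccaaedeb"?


Input: eccaaedeb
Character counts:
  'a': 2
  'b': 1
  'c': 2
  'd': 1
  'e': 3
Maximum frequency: 3

3


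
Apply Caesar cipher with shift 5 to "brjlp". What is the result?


Caesar cipher: shift "brjlp" by 5
  'b' (pos 1) + 5 = pos 6 = 'g'
  'r' (pos 17) + 5 = pos 22 = 'w'
  'j' (pos 9) + 5 = pos 14 = 'o'
  'l' (pos 11) + 5 = pos 16 = 'q'
  'p' (pos 15) + 5 = pos 20 = 'u'
Result: gwoqu

gwoqu


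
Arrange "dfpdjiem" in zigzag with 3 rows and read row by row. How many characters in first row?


Zigzag "dfpdjiem" into 3 rows:
Placing characters:
  'd' => row 0
  'f' => row 1
  'p' => row 2
  'd' => row 1
  'j' => row 0
  'i' => row 1
  'e' => row 2
  'm' => row 1
Rows:
  Row 0: "dj"
  Row 1: "fdim"
  Row 2: "pe"
First row length: 2

2


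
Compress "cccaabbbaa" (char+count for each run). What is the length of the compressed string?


Input: cccaabbbaa
Runs:
  'c' x 3 => "c3"
  'a' x 2 => "a2"
  'b' x 3 => "b3"
  'a' x 2 => "a2"
Compressed: "c3a2b3a2"
Compressed length: 8

8


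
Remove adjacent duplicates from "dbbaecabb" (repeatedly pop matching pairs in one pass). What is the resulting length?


Input: dbbaecabb
Stack-based adjacent duplicate removal:
  Read 'd': push. Stack: d
  Read 'b': push. Stack: db
  Read 'b': matches stack top 'b' => pop. Stack: d
  Read 'a': push. Stack: da
  Read 'e': push. Stack: dae
  Read 'c': push. Stack: daec
  Read 'a': push. Stack: daeca
  Read 'b': push. Stack: daecab
  Read 'b': matches stack top 'b' => pop. Stack: daeca
Final stack: "daeca" (length 5)

5


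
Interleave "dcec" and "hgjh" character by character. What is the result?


Interleaving "dcec" and "hgjh":
  Position 0: 'd' from first, 'h' from second => "dh"
  Position 1: 'c' from first, 'g' from second => "cg"
  Position 2: 'e' from first, 'j' from second => "ej"
  Position 3: 'c' from first, 'h' from second => "ch"
Result: dhcgejch

dhcgejch


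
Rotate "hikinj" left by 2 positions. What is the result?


Input: "hikinj", rotate left by 2
First 2 characters: "hi"
Remaining characters: "kinj"
Concatenate remaining + first: "kinj" + "hi" = "kinjhi"

kinjhi


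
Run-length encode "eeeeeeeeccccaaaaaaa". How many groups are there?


Input: eeeeeeeeccccaaaaaaa
Scanning for consecutive runs:
  Group 1: 'e' x 8 (positions 0-7)
  Group 2: 'c' x 4 (positions 8-11)
  Group 3: 'a' x 7 (positions 12-18)
Total groups: 3

3


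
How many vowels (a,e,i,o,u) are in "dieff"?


Input: dieff
Checking each character:
  'd' at position 0: consonant
  'i' at position 1: vowel (running total: 1)
  'e' at position 2: vowel (running total: 2)
  'f' at position 3: consonant
  'f' at position 4: consonant
Total vowels: 2

2


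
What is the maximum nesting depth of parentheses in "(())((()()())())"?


Input: "(())((()()())())"
Tracking depth:
  Position 0 '(': depth becomes 1
  Position 1 '(': depth becomes 2
  Position 2 ')': depth becomes 1
  Position 3 ')': depth becomes 0
  Position 4 '(': depth becomes 1
  Position 5 '(': depth becomes 2
  Position 6 '(': depth becomes 3
  Position 7 ')': depth becomes 2
  Position 8 '(': depth becomes 3
  Position 9 ')': depth becomes 2
  Position 10 '(': depth becomes 3
  Position 11 ')': depth becomes 2
  Position 12 ')': depth becomes 1
  Position 13 '(': depth becomes 2
  Position 14 ')': depth becomes 1
  Position 15 ')': depth becomes 0
Maximum depth reached: 3

3


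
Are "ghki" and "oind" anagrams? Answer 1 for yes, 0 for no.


Strings: "ghki", "oind"
Sorted first:  ghik
Sorted second: dino
Differ at position 0: 'g' vs 'd' => not anagrams

0


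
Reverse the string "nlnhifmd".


Input: nlnhifmd
Reading characters right to left:
  Position 7: 'd'
  Position 6: 'm'
  Position 5: 'f'
  Position 4: 'i'
  Position 3: 'h'
  Position 2: 'n'
  Position 1: 'l'
  Position 0: 'n'
Reversed: dmfihnln

dmfihnln


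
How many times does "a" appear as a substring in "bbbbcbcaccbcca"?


Searching for "a" in "bbbbcbcaccbcca"
Scanning each position:
  Position 0: "b" => no
  Position 1: "b" => no
  Position 2: "b" => no
  Position 3: "b" => no
  Position 4: "c" => no
  Position 5: "b" => no
  Position 6: "c" => no
  Position 7: "a" => MATCH
  Position 8: "c" => no
  Position 9: "c" => no
  Position 10: "b" => no
  Position 11: "c" => no
  Position 12: "c" => no
  Position 13: "a" => MATCH
Total occurrences: 2

2


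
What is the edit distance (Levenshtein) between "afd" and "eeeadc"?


Computing edit distance: "afd" -> "eeeadc"
DP table:
           e    e    e    a    d    c
      0    1    2    3    4    5    6
  a   1    1    2    3    3    4    5
  f   2    2    2    3    4    4    5
  d   3    3    3    3    4    4    5
Edit distance = dp[3][6] = 5

5


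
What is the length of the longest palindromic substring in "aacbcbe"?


Input: "aacbcbe"
Checking substrings for palindromes:
  [2:5] "cbc" (len 3) => palindrome
  [3:6] "bcb" (len 3) => palindrome
  [0:2] "aa" (len 2) => palindrome
Longest palindromic substring: "cbc" with length 3

3


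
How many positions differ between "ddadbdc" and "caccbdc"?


Comparing "ddadbdc" and "caccbdc" position by position:
  Position 0: 'd' vs 'c' => DIFFER
  Position 1: 'd' vs 'a' => DIFFER
  Position 2: 'a' vs 'c' => DIFFER
  Position 3: 'd' vs 'c' => DIFFER
  Position 4: 'b' vs 'b' => same
  Position 5: 'd' vs 'd' => same
  Position 6: 'c' vs 'c' => same
Positions that differ: 4

4


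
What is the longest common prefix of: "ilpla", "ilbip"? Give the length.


Words: ilpla, ilbip
  Position 0: all 'i' => match
  Position 1: all 'l' => match
  Position 2: ('p', 'b') => mismatch, stop
LCP = "il" (length 2)

2


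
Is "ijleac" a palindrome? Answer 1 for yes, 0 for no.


Input: ijleac
Reversed: caelji
  Compare pos 0 ('i') with pos 5 ('c'): MISMATCH
  Compare pos 1 ('j') with pos 4 ('a'): MISMATCH
  Compare pos 2 ('l') with pos 3 ('e'): MISMATCH
Result: not a palindrome

0


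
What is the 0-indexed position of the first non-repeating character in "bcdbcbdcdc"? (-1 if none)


Input: bcdbcbdcdc
Character frequencies:
  'b': 3
  'c': 4
  'd': 3
Scanning left to right for freq == 1:
  Position 0 ('b'): freq=3, skip
  Position 1 ('c'): freq=4, skip
  Position 2 ('d'): freq=3, skip
  Position 3 ('b'): freq=3, skip
  Position 4 ('c'): freq=4, skip
  Position 5 ('b'): freq=3, skip
  Position 6 ('d'): freq=3, skip
  Position 7 ('c'): freq=4, skip
  Position 8 ('d'): freq=3, skip
  Position 9 ('c'): freq=4, skip
  No unique character found => answer = -1

-1


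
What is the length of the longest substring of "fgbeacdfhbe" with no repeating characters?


Input: "fgbeacdfhbe"
Sliding window (track last position of each char):
  Position 0 ('f'): window [0,0] length 1 -- new best
  Position 1 ('g'): window [0,1] length 2 -- new best
  Position 2 ('b'): window [0,2] length 3 -- new best
  Position 3 ('e'): window [0,3] length 4 -- new best
  Position 4 ('a'): window [0,4] length 5 -- new best
  Position 5 ('c'): window [0,5] length 6 -- new best
  Position 6 ('d'): window [0,6] length 7 -- new best
  Position 7 ('f'): repeat (last at 0), move window start to 1
  Position 7 ('f'): window [1,7] length 7
  Position 8 ('h'): window [1,8] length 8 -- new best
  Position 9 ('b'): repeat (last at 2), move window start to 3
  Position 9 ('b'): window [3,9] length 7
  Position 10 ('e'): repeat (last at 3), move window start to 4
  Position 10 ('e'): window [4,10] length 7
Longest substring with no repeats: "gbeacdfh" with length 8

8


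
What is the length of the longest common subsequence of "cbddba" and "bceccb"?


LCS of "cbddba" and "bceccb"
DP table:
           b    c    e    c    c    b
      0    0    0    0    0    0    0
  c   0    0    1    1    1    1    1
  b   0    1    1    1    1    1    2
  d   0    1    1    1    1    1    2
  d   0    1    1    1    1    1    2
  b   0    1    1    1    1    1    2
  a   0    1    1    1    1    1    2
LCS length = dp[6][6] = 2

2


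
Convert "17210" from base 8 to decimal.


Input: "17210" in base 8
Positional expansion:
  Digit '1' (value 1) x 8^4 = 4096
  Digit '7' (value 7) x 8^3 = 3584
  Digit '2' (value 2) x 8^2 = 128
  Digit '1' (value 1) x 8^1 = 8
  Digit '0' (value 0) x 8^0 = 0
Sum = 7816

7816


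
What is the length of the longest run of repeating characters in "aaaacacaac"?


Input: "aaaacacaac"
Scanning for longest run:
  Position 1 ('a'): continues run of 'a', length=2
  Position 2 ('a'): continues run of 'a', length=3
  Position 3 ('a'): continues run of 'a', length=4
  Position 4 ('c'): new char, reset run to 1
  Position 5 ('a'): new char, reset run to 1
  Position 6 ('c'): new char, reset run to 1
  Position 7 ('a'): new char, reset run to 1
  Position 8 ('a'): continues run of 'a', length=2
  Position 9 ('c'): new char, reset run to 1
Longest run: 'a' with length 4

4


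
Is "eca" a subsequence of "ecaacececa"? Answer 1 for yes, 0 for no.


Check if "eca" is a subsequence of "ecaacececa"
Greedy scan:
  Position 0 ('e'): matches sub[0] = 'e'
  Position 1 ('c'): matches sub[1] = 'c'
  Position 2 ('a'): matches sub[2] = 'a'
  Position 3 ('a'): no match needed
  Position 4 ('c'): no match needed
  Position 5 ('e'): no match needed
  Position 6 ('c'): no match needed
  Position 7 ('e'): no match needed
  Position 8 ('c'): no match needed
  Position 9 ('a'): no match needed
All 3 characters matched => is a subsequence

1


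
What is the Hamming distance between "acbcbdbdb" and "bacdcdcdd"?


Comparing "acbcbdbdb" and "bacdcdcdd" position by position:
  Position 0: 'a' vs 'b' => differ
  Position 1: 'c' vs 'a' => differ
  Position 2: 'b' vs 'c' => differ
  Position 3: 'c' vs 'd' => differ
  Position 4: 'b' vs 'c' => differ
  Position 5: 'd' vs 'd' => same
  Position 6: 'b' vs 'c' => differ
  Position 7: 'd' vs 'd' => same
  Position 8: 'b' vs 'd' => differ
Total differences (Hamming distance): 7

7


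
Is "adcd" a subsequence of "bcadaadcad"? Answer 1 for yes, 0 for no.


Check if "adcd" is a subsequence of "bcadaadcad"
Greedy scan:
  Position 0 ('b'): no match needed
  Position 1 ('c'): no match needed
  Position 2 ('a'): matches sub[0] = 'a'
  Position 3 ('d'): matches sub[1] = 'd'
  Position 4 ('a'): no match needed
  Position 5 ('a'): no match needed
  Position 6 ('d'): no match needed
  Position 7 ('c'): matches sub[2] = 'c'
  Position 8 ('a'): no match needed
  Position 9 ('d'): matches sub[3] = 'd'
All 4 characters matched => is a subsequence

1


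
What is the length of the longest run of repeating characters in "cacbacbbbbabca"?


Input: "cacbacbbbbabca"
Scanning for longest run:
  Position 1 ('a'): new char, reset run to 1
  Position 2 ('c'): new char, reset run to 1
  Position 3 ('b'): new char, reset run to 1
  Position 4 ('a'): new char, reset run to 1
  Position 5 ('c'): new char, reset run to 1
  Position 6 ('b'): new char, reset run to 1
  Position 7 ('b'): continues run of 'b', length=2
  Position 8 ('b'): continues run of 'b', length=3
  Position 9 ('b'): continues run of 'b', length=4
  Position 10 ('a'): new char, reset run to 1
  Position 11 ('b'): new char, reset run to 1
  Position 12 ('c'): new char, reset run to 1
  Position 13 ('a'): new char, reset run to 1
Longest run: 'b' with length 4

4


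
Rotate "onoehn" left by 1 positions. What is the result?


Input: "onoehn", rotate left by 1
First 1 characters: "o"
Remaining characters: "noehn"
Concatenate remaining + first: "noehn" + "o" = "noehno"

noehno


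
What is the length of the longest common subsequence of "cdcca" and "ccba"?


LCS of "cdcca" and "ccba"
DP table:
           c    c    b    a
      0    0    0    0    0
  c   0    1    1    1    1
  d   0    1    1    1    1
  c   0    1    2    2    2
  c   0    1    2    2    2
  a   0    1    2    2    3
LCS length = dp[5][4] = 3

3


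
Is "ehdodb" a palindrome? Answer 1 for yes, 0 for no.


Input: ehdodb
Reversed: bdodhe
  Compare pos 0 ('e') with pos 5 ('b'): MISMATCH
  Compare pos 1 ('h') with pos 4 ('d'): MISMATCH
  Compare pos 2 ('d') with pos 3 ('o'): MISMATCH
Result: not a palindrome

0


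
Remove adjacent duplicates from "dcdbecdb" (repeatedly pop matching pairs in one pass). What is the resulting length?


Input: dcdbecdb
Stack-based adjacent duplicate removal:
  Read 'd': push. Stack: d
  Read 'c': push. Stack: dc
  Read 'd': push. Stack: dcd
  Read 'b': push. Stack: dcdb
  Read 'e': push. Stack: dcdbe
  Read 'c': push. Stack: dcdbec
  Read 'd': push. Stack: dcdbecd
  Read 'b': push. Stack: dcdbecdb
Final stack: "dcdbecdb" (length 8)

8


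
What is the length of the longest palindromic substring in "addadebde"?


Input: "addadebde"
Checking substrings for palindromes:
  [0:4] "adda" (len 4) => palindrome
  [2:5] "dad" (len 3) => palindrome
  [1:3] "dd" (len 2) => palindrome
Longest palindromic substring: "adda" with length 4

4


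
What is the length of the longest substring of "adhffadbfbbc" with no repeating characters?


Input: "adhffadbfbbc"
Sliding window (track last position of each char):
  Position 0 ('a'): window [0,0] length 1 -- new best
  Position 1 ('d'): window [0,1] length 2 -- new best
  Position 2 ('h'): window [0,2] length 3 -- new best
  Position 3 ('f'): window [0,3] length 4 -- new best
  Position 4 ('f'): repeat (last at 3), move window start to 4
  Position 4 ('f'): window [4,4] length 1
  Position 5 ('a'): window [4,5] length 2
  Position 6 ('d'): window [4,6] length 3
  Position 7 ('b'): window [4,7] length 4
  Position 8 ('f'): repeat (last at 4), move window start to 5
  Position 8 ('f'): window [5,8] length 4
  Position 9 ('b'): repeat (last at 7), move window start to 8
  Position 9 ('b'): window [8,9] length 2
  Position 10 ('b'): repeat (last at 9), move window start to 10
  Position 10 ('b'): window [10,10] length 1
  Position 11 ('c'): window [10,11] length 2
Longest substring with no repeats: "adhf" with length 4

4


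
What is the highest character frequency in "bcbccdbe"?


Input: bcbccdbe
Character counts:
  'b': 3
  'c': 3
  'd': 1
  'e': 1
Maximum frequency: 3

3


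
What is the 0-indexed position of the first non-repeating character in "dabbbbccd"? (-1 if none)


Input: dabbbbccd
Character frequencies:
  'a': 1
  'b': 4
  'c': 2
  'd': 2
Scanning left to right for freq == 1:
  Position 0 ('d'): freq=2, skip
  Position 1 ('a'): unique! => answer = 1

1


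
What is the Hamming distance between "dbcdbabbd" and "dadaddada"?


Comparing "dbcdbabbd" and "dadaddada" position by position:
  Position 0: 'd' vs 'd' => same
  Position 1: 'b' vs 'a' => differ
  Position 2: 'c' vs 'd' => differ
  Position 3: 'd' vs 'a' => differ
  Position 4: 'b' vs 'd' => differ
  Position 5: 'a' vs 'd' => differ
  Position 6: 'b' vs 'a' => differ
  Position 7: 'b' vs 'd' => differ
  Position 8: 'd' vs 'a' => differ
Total differences (Hamming distance): 8

8


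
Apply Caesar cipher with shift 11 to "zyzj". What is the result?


Caesar cipher: shift "zyzj" by 11
  'z' (pos 25) + 11 = pos 10 = 'k'
  'y' (pos 24) + 11 = pos 9 = 'j'
  'z' (pos 25) + 11 = pos 10 = 'k'
  'j' (pos 9) + 11 = pos 20 = 'u'
Result: kjku

kjku


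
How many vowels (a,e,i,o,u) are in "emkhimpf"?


Input: emkhimpf
Checking each character:
  'e' at position 0: vowel (running total: 1)
  'm' at position 1: consonant
  'k' at position 2: consonant
  'h' at position 3: consonant
  'i' at position 4: vowel (running total: 2)
  'm' at position 5: consonant
  'p' at position 6: consonant
  'f' at position 7: consonant
Total vowels: 2

2


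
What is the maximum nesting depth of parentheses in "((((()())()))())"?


Input: "((((()())()))())"
Tracking depth:
  Position 0 '(': depth becomes 1
  Position 1 '(': depth becomes 2
  Position 2 '(': depth becomes 3
  Position 3 '(': depth becomes 4
  Position 4 '(': depth becomes 5
  Position 5 ')': depth becomes 4
  Position 6 '(': depth becomes 5
  Position 7 ')': depth becomes 4
  Position 8 ')': depth becomes 3
  Position 9 '(': depth becomes 4
  Position 10 ')': depth becomes 3
  Position 11 ')': depth becomes 2
  Position 12 ')': depth becomes 1
  Position 13 '(': depth becomes 2
  Position 14 ')': depth becomes 1
  Position 15 ')': depth becomes 0
Maximum depth reached: 5

5


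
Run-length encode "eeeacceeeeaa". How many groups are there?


Input: eeeacceeeeaa
Scanning for consecutive runs:
  Group 1: 'e' x 3 (positions 0-2)
  Group 2: 'a' x 1 (positions 3-3)
  Group 3: 'c' x 2 (positions 4-5)
  Group 4: 'e' x 4 (positions 6-9)
  Group 5: 'a' x 2 (positions 10-11)
Total groups: 5

5


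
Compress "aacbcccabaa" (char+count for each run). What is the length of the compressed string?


Input: aacbcccabaa
Runs:
  'a' x 2 => "a2"
  'c' x 1 => "c1"
  'b' x 1 => "b1"
  'c' x 3 => "c3"
  'a' x 1 => "a1"
  'b' x 1 => "b1"
  'a' x 2 => "a2"
Compressed: "a2c1b1c3a1b1a2"
Compressed length: 14

14


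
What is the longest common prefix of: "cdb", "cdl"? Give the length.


Words: cdb, cdl
  Position 0: all 'c' => match
  Position 1: all 'd' => match
  Position 2: ('b', 'l') => mismatch, stop
LCP = "cd" (length 2)

2


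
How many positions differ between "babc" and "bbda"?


Comparing "babc" and "bbda" position by position:
  Position 0: 'b' vs 'b' => same
  Position 1: 'a' vs 'b' => DIFFER
  Position 2: 'b' vs 'd' => DIFFER
  Position 3: 'c' vs 'a' => DIFFER
Positions that differ: 3

3


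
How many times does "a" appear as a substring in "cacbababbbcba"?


Searching for "a" in "cacbababbbcba"
Scanning each position:
  Position 0: "c" => no
  Position 1: "a" => MATCH
  Position 2: "c" => no
  Position 3: "b" => no
  Position 4: "a" => MATCH
  Position 5: "b" => no
  Position 6: "a" => MATCH
  Position 7: "b" => no
  Position 8: "b" => no
  Position 9: "b" => no
  Position 10: "c" => no
  Position 11: "b" => no
  Position 12: "a" => MATCH
Total occurrences: 4

4


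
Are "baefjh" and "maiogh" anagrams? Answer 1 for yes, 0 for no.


Strings: "baefjh", "maiogh"
Sorted first:  abefhj
Sorted second: aghimo
Differ at position 1: 'b' vs 'g' => not anagrams

0


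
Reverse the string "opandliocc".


Input: opandliocc
Reading characters right to left:
  Position 9: 'c'
  Position 8: 'c'
  Position 7: 'o'
  Position 6: 'i'
  Position 5: 'l'
  Position 4: 'd'
  Position 3: 'n'
  Position 2: 'a'
  Position 1: 'p'
  Position 0: 'o'
Reversed: ccoildnapo

ccoildnapo


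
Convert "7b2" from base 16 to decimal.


Input: "7b2" in base 16
Positional expansion:
  Digit '7' (value 7) x 16^2 = 1792
  Digit 'b' (value 11) x 16^1 = 176
  Digit '2' (value 2) x 16^0 = 2
Sum = 1970

1970


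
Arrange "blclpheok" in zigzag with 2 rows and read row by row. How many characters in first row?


Zigzag "blclpheok" into 2 rows:
Placing characters:
  'b' => row 0
  'l' => row 1
  'c' => row 0
  'l' => row 1
  'p' => row 0
  'h' => row 1
  'e' => row 0
  'o' => row 1
  'k' => row 0
Rows:
  Row 0: "bcpek"
  Row 1: "llho"
First row length: 5

5


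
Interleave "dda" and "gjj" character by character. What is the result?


Interleaving "dda" and "gjj":
  Position 0: 'd' from first, 'g' from second => "dg"
  Position 1: 'd' from first, 'j' from second => "dj"
  Position 2: 'a' from first, 'j' from second => "aj"
Result: dgdjaj

dgdjaj


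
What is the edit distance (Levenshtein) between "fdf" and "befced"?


Computing edit distance: "fdf" -> "befced"
DP table:
           b    e    f    c    e    d
      0    1    2    3    4    5    6
  f   1    1    2    2    3    4    5
  d   2    2    2    3    3    4    4
  f   3    3    3    2    3    4    5
Edit distance = dp[3][6] = 5

5


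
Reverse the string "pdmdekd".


Input: pdmdekd
Reading characters right to left:
  Position 6: 'd'
  Position 5: 'k'
  Position 4: 'e'
  Position 3: 'd'
  Position 2: 'm'
  Position 1: 'd'
  Position 0: 'p'
Reversed: dkedmdp

dkedmdp


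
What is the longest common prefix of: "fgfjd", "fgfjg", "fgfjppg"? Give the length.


Words: fgfjd, fgfjg, fgfjppg
  Position 0: all 'f' => match
  Position 1: all 'g' => match
  Position 2: all 'f' => match
  Position 3: all 'j' => match
  Position 4: ('d', 'g', 'p') => mismatch, stop
LCP = "fgfj" (length 4)

4


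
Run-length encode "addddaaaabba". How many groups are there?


Input: addddaaaabba
Scanning for consecutive runs:
  Group 1: 'a' x 1 (positions 0-0)
  Group 2: 'd' x 4 (positions 1-4)
  Group 3: 'a' x 4 (positions 5-8)
  Group 4: 'b' x 2 (positions 9-10)
  Group 5: 'a' x 1 (positions 11-11)
Total groups: 5

5


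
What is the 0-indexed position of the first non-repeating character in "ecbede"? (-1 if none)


Input: ecbede
Character frequencies:
  'b': 1
  'c': 1
  'd': 1
  'e': 3
Scanning left to right for freq == 1:
  Position 0 ('e'): freq=3, skip
  Position 1 ('c'): unique! => answer = 1

1


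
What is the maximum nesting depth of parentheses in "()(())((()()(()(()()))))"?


Input: "()(())((()()(()(()()))))"
Tracking depth:
  Position 0 '(': depth becomes 1
  Position 1 ')': depth becomes 0
  Position 2 '(': depth becomes 1
  Position 3 '(': depth becomes 2
  Position 4 ')': depth becomes 1
  Position 5 ')': depth becomes 0
  Position 6 '(': depth becomes 1
  Position 7 '(': depth becomes 2
  Position 8 '(': depth becomes 3
  Position 9 ')': depth becomes 2
  Position 10 '(': depth becomes 3
  Position 11 ')': depth becomes 2
  Position 12 '(': depth becomes 3
  Position 13 '(': depth becomes 4
  Position 14 ')': depth becomes 3
  Position 15 '(': depth becomes 4
  Position 16 '(': depth becomes 5
  Position 17 ')': depth becomes 4
  Position 18 '(': depth becomes 5
  Position 19 ')': depth becomes 4
  Position 20 ')': depth becomes 3
  Position 21 ')': depth becomes 2
  Position 22 ')': depth becomes 1
  Position 23 ')': depth becomes 0
Maximum depth reached: 5

5
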